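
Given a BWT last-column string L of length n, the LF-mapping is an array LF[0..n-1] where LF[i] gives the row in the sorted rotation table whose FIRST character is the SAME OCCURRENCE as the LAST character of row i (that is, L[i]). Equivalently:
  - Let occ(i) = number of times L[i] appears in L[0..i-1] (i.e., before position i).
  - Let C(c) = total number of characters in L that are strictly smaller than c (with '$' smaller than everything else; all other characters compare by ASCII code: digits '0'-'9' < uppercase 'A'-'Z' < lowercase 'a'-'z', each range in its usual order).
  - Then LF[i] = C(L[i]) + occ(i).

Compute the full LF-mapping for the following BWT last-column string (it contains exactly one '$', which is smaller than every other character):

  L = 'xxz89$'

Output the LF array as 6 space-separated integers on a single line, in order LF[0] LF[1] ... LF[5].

Char counts: '$':1, '8':1, '9':1, 'x':2, 'z':1
C (first-col start): C('$')=0, C('8')=1, C('9')=2, C('x')=3, C('z')=5
L[0]='x': occ=0, LF[0]=C('x')+0=3+0=3
L[1]='x': occ=1, LF[1]=C('x')+1=3+1=4
L[2]='z': occ=0, LF[2]=C('z')+0=5+0=5
L[3]='8': occ=0, LF[3]=C('8')+0=1+0=1
L[4]='9': occ=0, LF[4]=C('9')+0=2+0=2
L[5]='$': occ=0, LF[5]=C('$')+0=0+0=0

Answer: 3 4 5 1 2 0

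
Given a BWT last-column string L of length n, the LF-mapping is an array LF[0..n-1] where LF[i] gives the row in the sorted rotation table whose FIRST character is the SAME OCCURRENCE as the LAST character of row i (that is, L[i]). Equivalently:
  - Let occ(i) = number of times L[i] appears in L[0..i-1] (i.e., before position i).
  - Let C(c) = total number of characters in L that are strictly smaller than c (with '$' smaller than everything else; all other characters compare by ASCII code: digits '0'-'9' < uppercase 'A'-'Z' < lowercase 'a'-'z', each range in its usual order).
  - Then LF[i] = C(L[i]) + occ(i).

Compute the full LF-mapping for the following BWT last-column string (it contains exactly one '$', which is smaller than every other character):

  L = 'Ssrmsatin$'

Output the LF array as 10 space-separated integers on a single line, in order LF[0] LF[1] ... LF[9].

Char counts: '$':1, 'S':1, 'a':1, 'i':1, 'm':1, 'n':1, 'r':1, 's':2, 't':1
C (first-col start): C('$')=0, C('S')=1, C('a')=2, C('i')=3, C('m')=4, C('n')=5, C('r')=6, C('s')=7, C('t')=9
L[0]='S': occ=0, LF[0]=C('S')+0=1+0=1
L[1]='s': occ=0, LF[1]=C('s')+0=7+0=7
L[2]='r': occ=0, LF[2]=C('r')+0=6+0=6
L[3]='m': occ=0, LF[3]=C('m')+0=4+0=4
L[4]='s': occ=1, LF[4]=C('s')+1=7+1=8
L[5]='a': occ=0, LF[5]=C('a')+0=2+0=2
L[6]='t': occ=0, LF[6]=C('t')+0=9+0=9
L[7]='i': occ=0, LF[7]=C('i')+0=3+0=3
L[8]='n': occ=0, LF[8]=C('n')+0=5+0=5
L[9]='$': occ=0, LF[9]=C('$')+0=0+0=0

Answer: 1 7 6 4 8 2 9 3 5 0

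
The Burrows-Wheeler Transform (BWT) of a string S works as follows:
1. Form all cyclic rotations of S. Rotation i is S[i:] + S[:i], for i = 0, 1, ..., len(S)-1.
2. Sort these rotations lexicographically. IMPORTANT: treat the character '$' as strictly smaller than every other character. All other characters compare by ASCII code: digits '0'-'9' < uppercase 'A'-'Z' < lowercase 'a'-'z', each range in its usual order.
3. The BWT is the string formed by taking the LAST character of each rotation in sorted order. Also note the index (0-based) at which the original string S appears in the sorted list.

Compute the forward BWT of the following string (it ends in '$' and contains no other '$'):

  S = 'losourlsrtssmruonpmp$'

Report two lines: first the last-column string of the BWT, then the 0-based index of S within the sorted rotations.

All 21 rotations (rotation i = S[i:]+S[:i]):
  rot[0] = losourlsrtssmruonpmp$
  rot[1] = osourlsrtssmruonpmp$l
  rot[2] = sourlsrtssmruonpmp$lo
  rot[3] = ourlsrtssmruonpmp$los
  rot[4] = urlsrtssmruonpmp$loso
  rot[5] = rlsrtssmruonpmp$losou
  rot[6] = lsrtssmruonpmp$losour
  rot[7] = srtssmruonpmp$losourl
  rot[8] = rtssmruonpmp$losourls
  rot[9] = tssmruonpmp$losourlsr
  rot[10] = ssmruonpmp$losourlsrt
  rot[11] = smruonpmp$losourlsrts
  rot[12] = mruonpmp$losourlsrtss
  rot[13] = ruonpmp$losourlsrtssm
  rot[14] = uonpmp$losourlsrtssmr
  rot[15] = onpmp$losourlsrtssmru
  rot[16] = npmp$losourlsrtssmruo
  rot[17] = pmp$losourlsrtssmruon
  rot[18] = mp$losourlsrtssmruonp
  rot[19] = p$losourlsrtssmruonpm
  rot[20] = $losourlsrtssmruonpmp
Sorted (with $ < everything):
  sorted[0] = $losourlsrtssmruonpmp  (last char: 'p')
  sorted[1] = losourlsrtssmruonpmp$  (last char: '$')
  sorted[2] = lsrtssmruonpmp$losour  (last char: 'r')
  sorted[3] = mp$losourlsrtssmruonp  (last char: 'p')
  sorted[4] = mruonpmp$losourlsrtss  (last char: 's')
  sorted[5] = npmp$losourlsrtssmruo  (last char: 'o')
  sorted[6] = onpmp$losourlsrtssmru  (last char: 'u')
  sorted[7] = osourlsrtssmruonpmp$l  (last char: 'l')
  sorted[8] = ourlsrtssmruonpmp$los  (last char: 's')
  sorted[9] = p$losourlsrtssmruonpm  (last char: 'm')
  sorted[10] = pmp$losourlsrtssmruon  (last char: 'n')
  sorted[11] = rlsrtssmruonpmp$losou  (last char: 'u')
  sorted[12] = rtssmruonpmp$losourls  (last char: 's')
  sorted[13] = ruonpmp$losourlsrtssm  (last char: 'm')
  sorted[14] = smruonpmp$losourlsrts  (last char: 's')
  sorted[15] = sourlsrtssmruonpmp$lo  (last char: 'o')
  sorted[16] = srtssmruonpmp$losourl  (last char: 'l')
  sorted[17] = ssmruonpmp$losourlsrt  (last char: 't')
  sorted[18] = tssmruonpmp$losourlsr  (last char: 'r')
  sorted[19] = uonpmp$losourlsrtssmr  (last char: 'r')
  sorted[20] = urlsrtssmruonpmp$loso  (last char: 'o')
Last column: p$rpsoulsmnusmsoltrro
Original string S is at sorted index 1

Answer: p$rpsoulsmnusmsoltrro
1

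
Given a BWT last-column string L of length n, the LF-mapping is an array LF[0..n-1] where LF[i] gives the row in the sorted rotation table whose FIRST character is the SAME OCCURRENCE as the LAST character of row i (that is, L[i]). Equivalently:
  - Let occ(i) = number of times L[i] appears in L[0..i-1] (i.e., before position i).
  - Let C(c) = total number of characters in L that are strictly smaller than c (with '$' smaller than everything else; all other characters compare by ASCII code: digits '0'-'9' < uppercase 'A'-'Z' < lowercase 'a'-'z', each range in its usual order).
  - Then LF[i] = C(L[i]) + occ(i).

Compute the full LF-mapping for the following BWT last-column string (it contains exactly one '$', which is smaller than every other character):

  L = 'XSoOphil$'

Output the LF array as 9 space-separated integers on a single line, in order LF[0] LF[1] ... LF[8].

Char counts: '$':1, 'O':1, 'S':1, 'X':1, 'h':1, 'i':1, 'l':1, 'o':1, 'p':1
C (first-col start): C('$')=0, C('O')=1, C('S')=2, C('X')=3, C('h')=4, C('i')=5, C('l')=6, C('o')=7, C('p')=8
L[0]='X': occ=0, LF[0]=C('X')+0=3+0=3
L[1]='S': occ=0, LF[1]=C('S')+0=2+0=2
L[2]='o': occ=0, LF[2]=C('o')+0=7+0=7
L[3]='O': occ=0, LF[3]=C('O')+0=1+0=1
L[4]='p': occ=0, LF[4]=C('p')+0=8+0=8
L[5]='h': occ=0, LF[5]=C('h')+0=4+0=4
L[6]='i': occ=0, LF[6]=C('i')+0=5+0=5
L[7]='l': occ=0, LF[7]=C('l')+0=6+0=6
L[8]='$': occ=0, LF[8]=C('$')+0=0+0=0

Answer: 3 2 7 1 8 4 5 6 0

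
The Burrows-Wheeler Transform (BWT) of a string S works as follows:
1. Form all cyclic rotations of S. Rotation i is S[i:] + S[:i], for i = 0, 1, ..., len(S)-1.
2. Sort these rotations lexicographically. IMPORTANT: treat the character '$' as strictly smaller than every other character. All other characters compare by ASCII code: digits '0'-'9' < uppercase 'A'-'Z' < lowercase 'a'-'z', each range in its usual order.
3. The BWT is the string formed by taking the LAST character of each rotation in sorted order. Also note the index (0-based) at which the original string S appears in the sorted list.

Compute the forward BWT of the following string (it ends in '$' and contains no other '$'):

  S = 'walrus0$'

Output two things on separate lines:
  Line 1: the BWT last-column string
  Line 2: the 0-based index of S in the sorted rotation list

All 8 rotations (rotation i = S[i:]+S[:i]):
  rot[0] = walrus0$
  rot[1] = alrus0$w
  rot[2] = lrus0$wa
  rot[3] = rus0$wal
  rot[4] = us0$walr
  rot[5] = s0$walru
  rot[6] = 0$walrus
  rot[7] = $walrus0
Sorted (with $ < everything):
  sorted[0] = $walrus0  (last char: '0')
  sorted[1] = 0$walrus  (last char: 's')
  sorted[2] = alrus0$w  (last char: 'w')
  sorted[3] = lrus0$wa  (last char: 'a')
  sorted[4] = rus0$wal  (last char: 'l')
  sorted[5] = s0$walru  (last char: 'u')
  sorted[6] = us0$walr  (last char: 'r')
  sorted[7] = walrus0$  (last char: '$')
Last column: 0swalur$
Original string S is at sorted index 7

Answer: 0swalur$
7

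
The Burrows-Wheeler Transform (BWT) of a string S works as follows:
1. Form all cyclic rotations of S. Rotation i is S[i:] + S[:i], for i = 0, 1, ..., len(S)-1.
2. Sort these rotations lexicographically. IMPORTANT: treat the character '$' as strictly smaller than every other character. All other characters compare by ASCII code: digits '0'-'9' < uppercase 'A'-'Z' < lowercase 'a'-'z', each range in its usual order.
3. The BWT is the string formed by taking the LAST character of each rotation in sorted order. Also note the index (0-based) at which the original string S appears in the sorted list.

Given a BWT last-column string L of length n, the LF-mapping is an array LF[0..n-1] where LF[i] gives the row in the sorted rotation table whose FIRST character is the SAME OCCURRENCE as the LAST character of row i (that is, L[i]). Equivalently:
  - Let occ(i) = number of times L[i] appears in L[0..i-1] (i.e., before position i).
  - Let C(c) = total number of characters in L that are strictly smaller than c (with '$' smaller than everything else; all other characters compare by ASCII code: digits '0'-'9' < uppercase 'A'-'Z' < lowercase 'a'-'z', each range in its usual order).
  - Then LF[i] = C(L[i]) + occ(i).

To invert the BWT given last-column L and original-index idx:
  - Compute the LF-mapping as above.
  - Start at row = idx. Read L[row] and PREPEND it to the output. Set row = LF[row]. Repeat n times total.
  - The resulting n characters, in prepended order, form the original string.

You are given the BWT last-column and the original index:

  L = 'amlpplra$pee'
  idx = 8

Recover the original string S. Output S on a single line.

LF mapping: 1 7 5 8 9 6 11 2 0 10 3 4
Walk LF starting at row 8, prepending L[row]:
  step 1: row=8, L[8]='$', prepend. Next row=LF[8]=0
  step 2: row=0, L[0]='a', prepend. Next row=LF[0]=1
  step 3: row=1, L[1]='m', prepend. Next row=LF[1]=7
  step 4: row=7, L[7]='a', prepend. Next row=LF[7]=2
  step 5: row=2, L[2]='l', prepend. Next row=LF[2]=5
  step 6: row=5, L[5]='l', prepend. Next row=LF[5]=6
  step 7: row=6, L[6]='r', prepend. Next row=LF[6]=11
  step 8: row=11, L[11]='e', prepend. Next row=LF[11]=4
  step 9: row=4, L[4]='p', prepend. Next row=LF[4]=9
  step 10: row=9, L[9]='p', prepend. Next row=LF[9]=10
  step 11: row=10, L[10]='e', prepend. Next row=LF[10]=3
  step 12: row=3, L[3]='p', prepend. Next row=LF[3]=8
Reversed output: pepperllama$

Answer: pepperllama$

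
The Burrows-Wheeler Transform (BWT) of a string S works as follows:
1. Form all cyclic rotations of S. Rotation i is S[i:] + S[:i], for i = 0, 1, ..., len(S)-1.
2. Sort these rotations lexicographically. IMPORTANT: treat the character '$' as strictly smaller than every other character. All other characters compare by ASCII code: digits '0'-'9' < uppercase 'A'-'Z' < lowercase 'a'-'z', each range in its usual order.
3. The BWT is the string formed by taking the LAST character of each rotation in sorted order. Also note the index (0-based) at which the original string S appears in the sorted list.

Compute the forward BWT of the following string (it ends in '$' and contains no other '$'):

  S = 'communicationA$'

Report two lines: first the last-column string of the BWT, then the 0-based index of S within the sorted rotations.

All 15 rotations (rotation i = S[i:]+S[:i]):
  rot[0] = communicationA$
  rot[1] = ommunicationA$c
  rot[2] = mmunicationA$co
  rot[3] = municationA$com
  rot[4] = unicationA$comm
  rot[5] = nicationA$commu
  rot[6] = icationA$commun
  rot[7] = cationA$communi
  rot[8] = ationA$communic
  rot[9] = tionA$communica
  rot[10] = ionA$communicat
  rot[11] = onA$communicati
  rot[12] = nA$communicatio
  rot[13] = A$communication
  rot[14] = $communicationA
Sorted (with $ < everything):
  sorted[0] = $communicationA  (last char: 'A')
  sorted[1] = A$communication  (last char: 'n')
  sorted[2] = ationA$communic  (last char: 'c')
  sorted[3] = cationA$communi  (last char: 'i')
  sorted[4] = communicationA$  (last char: '$')
  sorted[5] = icationA$commun  (last char: 'n')
  sorted[6] = ionA$communicat  (last char: 't')
  sorted[7] = mmunicationA$co  (last char: 'o')
  sorted[8] = municationA$com  (last char: 'm')
  sorted[9] = nA$communicatio  (last char: 'o')
  sorted[10] = nicationA$commu  (last char: 'u')
  sorted[11] = ommunicationA$c  (last char: 'c')
  sorted[12] = onA$communicati  (last char: 'i')
  sorted[13] = tionA$communica  (last char: 'a')
  sorted[14] = unicationA$comm  (last char: 'm')
Last column: Anci$ntomouciam
Original string S is at sorted index 4

Answer: Anci$ntomouciam
4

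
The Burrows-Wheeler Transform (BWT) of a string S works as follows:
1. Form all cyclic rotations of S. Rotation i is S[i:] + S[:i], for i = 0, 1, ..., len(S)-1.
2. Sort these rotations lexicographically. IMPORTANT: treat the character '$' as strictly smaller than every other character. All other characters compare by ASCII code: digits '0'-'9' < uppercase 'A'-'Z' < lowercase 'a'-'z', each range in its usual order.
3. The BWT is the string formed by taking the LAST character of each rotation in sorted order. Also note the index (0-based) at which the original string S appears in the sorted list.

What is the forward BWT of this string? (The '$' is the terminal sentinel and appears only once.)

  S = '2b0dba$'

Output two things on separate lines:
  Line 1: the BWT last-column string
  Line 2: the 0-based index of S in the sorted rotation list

Answer: ab$b2d0
2

Derivation:
All 7 rotations (rotation i = S[i:]+S[:i]):
  rot[0] = 2b0dba$
  rot[1] = b0dba$2
  rot[2] = 0dba$2b
  rot[3] = dba$2b0
  rot[4] = ba$2b0d
  rot[5] = a$2b0db
  rot[6] = $2b0dba
Sorted (with $ < everything):
  sorted[0] = $2b0dba  (last char: 'a')
  sorted[1] = 0dba$2b  (last char: 'b')
  sorted[2] = 2b0dba$  (last char: '$')
  sorted[3] = a$2b0db  (last char: 'b')
  sorted[4] = b0dba$2  (last char: '2')
  sorted[5] = ba$2b0d  (last char: 'd')
  sorted[6] = dba$2b0  (last char: '0')
Last column: ab$b2d0
Original string S is at sorted index 2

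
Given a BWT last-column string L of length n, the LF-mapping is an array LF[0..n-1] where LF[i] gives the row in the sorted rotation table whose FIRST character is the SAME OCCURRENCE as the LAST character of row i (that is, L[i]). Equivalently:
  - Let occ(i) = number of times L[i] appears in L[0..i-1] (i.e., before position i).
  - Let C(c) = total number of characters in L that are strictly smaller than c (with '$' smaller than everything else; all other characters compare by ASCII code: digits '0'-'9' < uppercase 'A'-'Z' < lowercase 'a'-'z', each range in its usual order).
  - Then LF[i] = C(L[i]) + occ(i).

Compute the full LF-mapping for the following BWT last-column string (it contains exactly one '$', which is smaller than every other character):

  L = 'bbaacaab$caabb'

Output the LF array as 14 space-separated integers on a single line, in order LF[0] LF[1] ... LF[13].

Answer: 7 8 1 2 12 3 4 9 0 13 5 6 10 11

Derivation:
Char counts: '$':1, 'a':6, 'b':5, 'c':2
C (first-col start): C('$')=0, C('a')=1, C('b')=7, C('c')=12
L[0]='b': occ=0, LF[0]=C('b')+0=7+0=7
L[1]='b': occ=1, LF[1]=C('b')+1=7+1=8
L[2]='a': occ=0, LF[2]=C('a')+0=1+0=1
L[3]='a': occ=1, LF[3]=C('a')+1=1+1=2
L[4]='c': occ=0, LF[4]=C('c')+0=12+0=12
L[5]='a': occ=2, LF[5]=C('a')+2=1+2=3
L[6]='a': occ=3, LF[6]=C('a')+3=1+3=4
L[7]='b': occ=2, LF[7]=C('b')+2=7+2=9
L[8]='$': occ=0, LF[8]=C('$')+0=0+0=0
L[9]='c': occ=1, LF[9]=C('c')+1=12+1=13
L[10]='a': occ=4, LF[10]=C('a')+4=1+4=5
L[11]='a': occ=5, LF[11]=C('a')+5=1+5=6
L[12]='b': occ=3, LF[12]=C('b')+3=7+3=10
L[13]='b': occ=4, LF[13]=C('b')+4=7+4=11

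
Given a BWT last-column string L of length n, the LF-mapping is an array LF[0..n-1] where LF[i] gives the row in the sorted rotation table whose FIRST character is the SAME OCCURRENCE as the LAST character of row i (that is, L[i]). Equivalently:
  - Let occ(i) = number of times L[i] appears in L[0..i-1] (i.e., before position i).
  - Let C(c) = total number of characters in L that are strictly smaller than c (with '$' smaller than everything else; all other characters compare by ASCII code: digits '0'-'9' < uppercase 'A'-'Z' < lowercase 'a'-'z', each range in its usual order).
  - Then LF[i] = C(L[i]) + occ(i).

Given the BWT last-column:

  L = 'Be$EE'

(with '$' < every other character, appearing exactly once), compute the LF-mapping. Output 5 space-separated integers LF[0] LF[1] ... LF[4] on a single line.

Char counts: '$':1, 'B':1, 'E':2, 'e':1
C (first-col start): C('$')=0, C('B')=1, C('E')=2, C('e')=4
L[0]='B': occ=0, LF[0]=C('B')+0=1+0=1
L[1]='e': occ=0, LF[1]=C('e')+0=4+0=4
L[2]='$': occ=0, LF[2]=C('$')+0=0+0=0
L[3]='E': occ=0, LF[3]=C('E')+0=2+0=2
L[4]='E': occ=1, LF[4]=C('E')+1=2+1=3

Answer: 1 4 0 2 3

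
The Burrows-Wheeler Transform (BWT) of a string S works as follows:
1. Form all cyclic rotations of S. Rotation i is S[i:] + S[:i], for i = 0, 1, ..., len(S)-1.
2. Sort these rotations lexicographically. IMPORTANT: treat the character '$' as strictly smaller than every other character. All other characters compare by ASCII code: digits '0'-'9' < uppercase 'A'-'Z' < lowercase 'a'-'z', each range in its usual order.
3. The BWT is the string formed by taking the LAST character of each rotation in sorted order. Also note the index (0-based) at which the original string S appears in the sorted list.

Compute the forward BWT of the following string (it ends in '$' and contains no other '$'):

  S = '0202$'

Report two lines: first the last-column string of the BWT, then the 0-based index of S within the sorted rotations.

All 5 rotations (rotation i = S[i:]+S[:i]):
  rot[0] = 0202$
  rot[1] = 202$0
  rot[2] = 02$02
  rot[3] = 2$020
  rot[4] = $0202
Sorted (with $ < everything):
  sorted[0] = $0202  (last char: '2')
  sorted[1] = 02$02  (last char: '2')
  sorted[2] = 0202$  (last char: '$')
  sorted[3] = 2$020  (last char: '0')
  sorted[4] = 202$0  (last char: '0')
Last column: 22$00
Original string S is at sorted index 2

Answer: 22$00
2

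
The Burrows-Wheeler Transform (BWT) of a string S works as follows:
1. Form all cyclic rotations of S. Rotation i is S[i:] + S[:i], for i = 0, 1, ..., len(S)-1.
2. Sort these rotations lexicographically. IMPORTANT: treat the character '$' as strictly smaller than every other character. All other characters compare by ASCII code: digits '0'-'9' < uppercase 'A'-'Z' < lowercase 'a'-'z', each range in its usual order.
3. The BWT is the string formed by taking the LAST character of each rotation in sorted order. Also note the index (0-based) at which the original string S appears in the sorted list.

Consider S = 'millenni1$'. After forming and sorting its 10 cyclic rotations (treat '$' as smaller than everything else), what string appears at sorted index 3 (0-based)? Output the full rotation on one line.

Answer: i1$millenn

Derivation:
All 10 rotations (rotation i = S[i:]+S[:i]):
  rot[0] = millenni1$
  rot[1] = illenni1$m
  rot[2] = llenni1$mi
  rot[3] = lenni1$mil
  rot[4] = enni1$mill
  rot[5] = nni1$mille
  rot[6] = ni1$millen
  rot[7] = i1$millenn
  rot[8] = 1$millenni
  rot[9] = $millenni1
Sorted (with $ < everything):
  sorted[0] = $millenni1
  sorted[1] = 1$millenni
  sorted[2] = enni1$mill
  sorted[3] = i1$millenn
  sorted[4] = illenni1$m
  sorted[5] = lenni1$mil
  sorted[6] = llenni1$mi
  sorted[7] = millenni1$
  sorted[8] = ni1$millen
  sorted[9] = nni1$mille
sorted[3] = i1$millenn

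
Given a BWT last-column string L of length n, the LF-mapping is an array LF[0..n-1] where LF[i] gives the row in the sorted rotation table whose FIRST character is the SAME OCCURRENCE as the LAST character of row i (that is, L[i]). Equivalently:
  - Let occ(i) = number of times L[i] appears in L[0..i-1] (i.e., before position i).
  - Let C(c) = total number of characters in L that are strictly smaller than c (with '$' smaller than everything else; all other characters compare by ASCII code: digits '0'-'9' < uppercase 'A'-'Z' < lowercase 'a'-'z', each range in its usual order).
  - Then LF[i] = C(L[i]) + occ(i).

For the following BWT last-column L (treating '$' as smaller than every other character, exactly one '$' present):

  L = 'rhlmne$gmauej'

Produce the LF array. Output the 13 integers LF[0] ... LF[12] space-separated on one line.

Answer: 11 5 7 8 10 2 0 4 9 1 12 3 6

Derivation:
Char counts: '$':1, 'a':1, 'e':2, 'g':1, 'h':1, 'j':1, 'l':1, 'm':2, 'n':1, 'r':1, 'u':1
C (first-col start): C('$')=0, C('a')=1, C('e')=2, C('g')=4, C('h')=5, C('j')=6, C('l')=7, C('m')=8, C('n')=10, C('r')=11, C('u')=12
L[0]='r': occ=0, LF[0]=C('r')+0=11+0=11
L[1]='h': occ=0, LF[1]=C('h')+0=5+0=5
L[2]='l': occ=0, LF[2]=C('l')+0=7+0=7
L[3]='m': occ=0, LF[3]=C('m')+0=8+0=8
L[4]='n': occ=0, LF[4]=C('n')+0=10+0=10
L[5]='e': occ=0, LF[5]=C('e')+0=2+0=2
L[6]='$': occ=0, LF[6]=C('$')+0=0+0=0
L[7]='g': occ=0, LF[7]=C('g')+0=4+0=4
L[8]='m': occ=1, LF[8]=C('m')+1=8+1=9
L[9]='a': occ=0, LF[9]=C('a')+0=1+0=1
L[10]='u': occ=0, LF[10]=C('u')+0=12+0=12
L[11]='e': occ=1, LF[11]=C('e')+1=2+1=3
L[12]='j': occ=0, LF[12]=C('j')+0=6+0=6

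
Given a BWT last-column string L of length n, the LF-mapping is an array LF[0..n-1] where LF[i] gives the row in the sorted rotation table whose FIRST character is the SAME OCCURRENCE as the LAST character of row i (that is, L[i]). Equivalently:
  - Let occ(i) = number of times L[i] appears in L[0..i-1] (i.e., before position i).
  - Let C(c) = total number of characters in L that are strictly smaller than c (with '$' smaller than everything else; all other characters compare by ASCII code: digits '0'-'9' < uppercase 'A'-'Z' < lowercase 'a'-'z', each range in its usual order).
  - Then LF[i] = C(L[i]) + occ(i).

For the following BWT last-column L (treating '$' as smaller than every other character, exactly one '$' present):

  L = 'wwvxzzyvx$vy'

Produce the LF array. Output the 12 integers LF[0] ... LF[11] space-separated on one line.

Answer: 4 5 1 6 10 11 8 2 7 0 3 9

Derivation:
Char counts: '$':1, 'v':3, 'w':2, 'x':2, 'y':2, 'z':2
C (first-col start): C('$')=0, C('v')=1, C('w')=4, C('x')=6, C('y')=8, C('z')=10
L[0]='w': occ=0, LF[0]=C('w')+0=4+0=4
L[1]='w': occ=1, LF[1]=C('w')+1=4+1=5
L[2]='v': occ=0, LF[2]=C('v')+0=1+0=1
L[3]='x': occ=0, LF[3]=C('x')+0=6+0=6
L[4]='z': occ=0, LF[4]=C('z')+0=10+0=10
L[5]='z': occ=1, LF[5]=C('z')+1=10+1=11
L[6]='y': occ=0, LF[6]=C('y')+0=8+0=8
L[7]='v': occ=1, LF[7]=C('v')+1=1+1=2
L[8]='x': occ=1, LF[8]=C('x')+1=6+1=7
L[9]='$': occ=0, LF[9]=C('$')+0=0+0=0
L[10]='v': occ=2, LF[10]=C('v')+2=1+2=3
L[11]='y': occ=1, LF[11]=C('y')+1=8+1=9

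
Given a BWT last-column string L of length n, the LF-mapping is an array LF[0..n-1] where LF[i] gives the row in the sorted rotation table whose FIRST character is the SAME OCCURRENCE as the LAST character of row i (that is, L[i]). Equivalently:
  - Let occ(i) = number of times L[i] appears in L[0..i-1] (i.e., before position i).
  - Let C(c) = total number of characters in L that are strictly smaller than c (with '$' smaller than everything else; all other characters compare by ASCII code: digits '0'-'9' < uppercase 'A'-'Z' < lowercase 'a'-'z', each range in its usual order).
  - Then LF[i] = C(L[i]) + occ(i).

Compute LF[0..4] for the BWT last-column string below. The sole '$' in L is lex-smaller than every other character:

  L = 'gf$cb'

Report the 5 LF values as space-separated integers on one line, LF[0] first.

Char counts: '$':1, 'b':1, 'c':1, 'f':1, 'g':1
C (first-col start): C('$')=0, C('b')=1, C('c')=2, C('f')=3, C('g')=4
L[0]='g': occ=0, LF[0]=C('g')+0=4+0=4
L[1]='f': occ=0, LF[1]=C('f')+0=3+0=3
L[2]='$': occ=0, LF[2]=C('$')+0=0+0=0
L[3]='c': occ=0, LF[3]=C('c')+0=2+0=2
L[4]='b': occ=0, LF[4]=C('b')+0=1+0=1

Answer: 4 3 0 2 1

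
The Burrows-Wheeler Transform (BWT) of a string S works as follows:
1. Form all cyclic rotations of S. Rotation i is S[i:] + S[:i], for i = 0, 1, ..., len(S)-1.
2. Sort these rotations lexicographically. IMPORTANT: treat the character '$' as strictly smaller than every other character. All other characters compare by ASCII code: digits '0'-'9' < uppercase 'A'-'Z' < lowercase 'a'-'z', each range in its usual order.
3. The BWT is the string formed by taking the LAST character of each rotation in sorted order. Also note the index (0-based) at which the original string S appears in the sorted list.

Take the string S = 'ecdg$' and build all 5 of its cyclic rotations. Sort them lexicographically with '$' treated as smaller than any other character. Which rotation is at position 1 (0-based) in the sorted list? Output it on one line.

Answer: cdg$e

Derivation:
All 5 rotations (rotation i = S[i:]+S[:i]):
  rot[0] = ecdg$
  rot[1] = cdg$e
  rot[2] = dg$ec
  rot[3] = g$ecd
  rot[4] = $ecdg
Sorted (with $ < everything):
  sorted[0] = $ecdg
  sorted[1] = cdg$e
  sorted[2] = dg$ec
  sorted[3] = ecdg$
  sorted[4] = g$ecd
sorted[1] = cdg$e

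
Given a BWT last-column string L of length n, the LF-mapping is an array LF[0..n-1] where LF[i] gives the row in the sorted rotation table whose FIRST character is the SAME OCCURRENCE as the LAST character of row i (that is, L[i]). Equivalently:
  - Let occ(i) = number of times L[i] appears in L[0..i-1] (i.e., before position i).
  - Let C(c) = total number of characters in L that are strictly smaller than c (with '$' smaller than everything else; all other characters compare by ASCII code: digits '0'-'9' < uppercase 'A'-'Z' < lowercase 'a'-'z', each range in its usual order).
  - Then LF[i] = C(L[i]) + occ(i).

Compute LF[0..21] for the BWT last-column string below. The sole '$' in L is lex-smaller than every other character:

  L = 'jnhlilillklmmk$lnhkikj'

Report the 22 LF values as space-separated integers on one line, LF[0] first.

Answer: 6 20 1 12 3 13 4 14 15 8 16 18 19 9 0 17 21 2 10 5 11 7

Derivation:
Char counts: '$':1, 'h':2, 'i':3, 'j':2, 'k':4, 'l':6, 'm':2, 'n':2
C (first-col start): C('$')=0, C('h')=1, C('i')=3, C('j')=6, C('k')=8, C('l')=12, C('m')=18, C('n')=20
L[0]='j': occ=0, LF[0]=C('j')+0=6+0=6
L[1]='n': occ=0, LF[1]=C('n')+0=20+0=20
L[2]='h': occ=0, LF[2]=C('h')+0=1+0=1
L[3]='l': occ=0, LF[3]=C('l')+0=12+0=12
L[4]='i': occ=0, LF[4]=C('i')+0=3+0=3
L[5]='l': occ=1, LF[5]=C('l')+1=12+1=13
L[6]='i': occ=1, LF[6]=C('i')+1=3+1=4
L[7]='l': occ=2, LF[7]=C('l')+2=12+2=14
L[8]='l': occ=3, LF[8]=C('l')+3=12+3=15
L[9]='k': occ=0, LF[9]=C('k')+0=8+0=8
L[10]='l': occ=4, LF[10]=C('l')+4=12+4=16
L[11]='m': occ=0, LF[11]=C('m')+0=18+0=18
L[12]='m': occ=1, LF[12]=C('m')+1=18+1=19
L[13]='k': occ=1, LF[13]=C('k')+1=8+1=9
L[14]='$': occ=0, LF[14]=C('$')+0=0+0=0
L[15]='l': occ=5, LF[15]=C('l')+5=12+5=17
L[16]='n': occ=1, LF[16]=C('n')+1=20+1=21
L[17]='h': occ=1, LF[17]=C('h')+1=1+1=2
L[18]='k': occ=2, LF[18]=C('k')+2=8+2=10
L[19]='i': occ=2, LF[19]=C('i')+2=3+2=5
L[20]='k': occ=3, LF[20]=C('k')+3=8+3=11
L[21]='j': occ=1, LF[21]=C('j')+1=6+1=7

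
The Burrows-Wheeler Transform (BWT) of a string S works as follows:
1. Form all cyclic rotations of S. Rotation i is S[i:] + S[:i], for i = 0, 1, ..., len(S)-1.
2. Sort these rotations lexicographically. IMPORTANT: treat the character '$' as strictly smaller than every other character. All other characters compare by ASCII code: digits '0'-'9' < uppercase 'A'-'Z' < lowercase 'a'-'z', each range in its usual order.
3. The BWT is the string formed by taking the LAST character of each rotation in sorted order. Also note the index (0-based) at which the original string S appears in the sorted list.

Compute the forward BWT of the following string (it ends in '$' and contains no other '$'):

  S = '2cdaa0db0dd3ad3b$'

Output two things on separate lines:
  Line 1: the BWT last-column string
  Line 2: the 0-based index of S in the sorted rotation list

Answer: bab$ddad33d2dac00
3

Derivation:
All 17 rotations (rotation i = S[i:]+S[:i]):
  rot[0] = 2cdaa0db0dd3ad3b$
  rot[1] = cdaa0db0dd3ad3b$2
  rot[2] = daa0db0dd3ad3b$2c
  rot[3] = aa0db0dd3ad3b$2cd
  rot[4] = a0db0dd3ad3b$2cda
  rot[5] = 0db0dd3ad3b$2cdaa
  rot[6] = db0dd3ad3b$2cdaa0
  rot[7] = b0dd3ad3b$2cdaa0d
  rot[8] = 0dd3ad3b$2cdaa0db
  rot[9] = dd3ad3b$2cdaa0db0
  rot[10] = d3ad3b$2cdaa0db0d
  rot[11] = 3ad3b$2cdaa0db0dd
  rot[12] = ad3b$2cdaa0db0dd3
  rot[13] = d3b$2cdaa0db0dd3a
  rot[14] = 3b$2cdaa0db0dd3ad
  rot[15] = b$2cdaa0db0dd3ad3
  rot[16] = $2cdaa0db0dd3ad3b
Sorted (with $ < everything):
  sorted[0] = $2cdaa0db0dd3ad3b  (last char: 'b')
  sorted[1] = 0db0dd3ad3b$2cdaa  (last char: 'a')
  sorted[2] = 0dd3ad3b$2cdaa0db  (last char: 'b')
  sorted[3] = 2cdaa0db0dd3ad3b$  (last char: '$')
  sorted[4] = 3ad3b$2cdaa0db0dd  (last char: 'd')
  sorted[5] = 3b$2cdaa0db0dd3ad  (last char: 'd')
  sorted[6] = a0db0dd3ad3b$2cda  (last char: 'a')
  sorted[7] = aa0db0dd3ad3b$2cd  (last char: 'd')
  sorted[8] = ad3b$2cdaa0db0dd3  (last char: '3')
  sorted[9] = b$2cdaa0db0dd3ad3  (last char: '3')
  sorted[10] = b0dd3ad3b$2cdaa0d  (last char: 'd')
  sorted[11] = cdaa0db0dd3ad3b$2  (last char: '2')
  sorted[12] = d3ad3b$2cdaa0db0d  (last char: 'd')
  sorted[13] = d3b$2cdaa0db0dd3a  (last char: 'a')
  sorted[14] = daa0db0dd3ad3b$2c  (last char: 'c')
  sorted[15] = db0dd3ad3b$2cdaa0  (last char: '0')
  sorted[16] = dd3ad3b$2cdaa0db0  (last char: '0')
Last column: bab$ddad33d2dac00
Original string S is at sorted index 3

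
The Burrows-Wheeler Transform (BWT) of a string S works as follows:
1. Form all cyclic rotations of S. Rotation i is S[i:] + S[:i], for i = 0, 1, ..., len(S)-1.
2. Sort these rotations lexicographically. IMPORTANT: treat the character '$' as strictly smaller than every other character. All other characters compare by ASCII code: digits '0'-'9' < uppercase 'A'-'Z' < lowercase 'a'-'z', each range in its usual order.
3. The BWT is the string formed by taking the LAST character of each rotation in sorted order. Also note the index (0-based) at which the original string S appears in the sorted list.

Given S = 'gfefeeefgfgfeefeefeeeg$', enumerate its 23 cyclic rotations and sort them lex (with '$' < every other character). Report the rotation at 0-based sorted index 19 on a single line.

Answer: g$gfefeeefgfgfeefeefeee

Derivation:
All 23 rotations (rotation i = S[i:]+S[:i]):
  rot[0] = gfefeeefgfgfeefeefeeeg$
  rot[1] = fefeeefgfgfeefeefeeeg$g
  rot[2] = efeeefgfgfeefeefeeeg$gf
  rot[3] = feeefgfgfeefeefeeeg$gfe
  rot[4] = eeefgfgfeefeefeeeg$gfef
  rot[5] = eefgfgfeefeefeeeg$gfefe
  rot[6] = efgfgfeefeefeeeg$gfefee
  rot[7] = fgfgfeefeefeeeg$gfefeee
  rot[8] = gfgfeefeefeeeg$gfefeeef
  rot[9] = fgfeefeefeeeg$gfefeeefg
  rot[10] = gfeefeefeeeg$gfefeeefgf
  rot[11] = feefeefeeeg$gfefeeefgfg
  rot[12] = eefeefeeeg$gfefeeefgfgf
  rot[13] = efeefeeeg$gfefeeefgfgfe
  rot[14] = feefeeeg$gfefeeefgfgfee
  rot[15] = eefeeeg$gfefeeefgfgfeef
  rot[16] = efeeeg$gfefeeefgfgfeefe
  rot[17] = feeeg$gfefeeefgfgfeefee
  rot[18] = eeeg$gfefeeefgfgfeefeef
  rot[19] = eeg$gfefeeefgfgfeefeefe
  rot[20] = eg$gfefeeefgfgfeefeefee
  rot[21] = g$gfefeeefgfgfeefeefeee
  rot[22] = $gfefeeefgfgfeefeefeeeg
Sorted (with $ < everything):
  sorted[0] = $gfefeeefgfgfeefeefeeeg
  sorted[1] = eeefgfgfeefeefeeeg$gfef
  sorted[2] = eeeg$gfefeeefgfgfeefeef
  sorted[3] = eefeeeg$gfefeeefgfgfeef
  sorted[4] = eefeefeeeg$gfefeeefgfgf
  sorted[5] = eefgfgfeefeefeeeg$gfefe
  sorted[6] = eeg$gfefeeefgfgfeefeefe
  sorted[7] = efeeefgfgfeefeefeeeg$gf
  sorted[8] = efeeeg$gfefeeefgfgfeefe
  sorted[9] = efeefeeeg$gfefeeefgfgfe
  sorted[10] = efgfgfeefeefeeeg$gfefee
  sorted[11] = eg$gfefeeefgfgfeefeefee
  sorted[12] = feeefgfgfeefeefeeeg$gfe
  sorted[13] = feeeg$gfefeeefgfgfeefee
  sorted[14] = feefeeeg$gfefeeefgfgfee
  sorted[15] = feefeefeeeg$gfefeeefgfg
  sorted[16] = fefeeefgfgfeefeefeeeg$g
  sorted[17] = fgfeefeefeeeg$gfefeeefg
  sorted[18] = fgfgfeefeefeeeg$gfefeee
  sorted[19] = g$gfefeeefgfgfeefeefeee
  sorted[20] = gfeefeefeeeg$gfefeeefgf
  sorted[21] = gfefeeefgfgfeefeefeeeg$
  sorted[22] = gfgfeefeefeeeg$gfefeeef
sorted[19] = g$gfefeeefgfgfeefeefeee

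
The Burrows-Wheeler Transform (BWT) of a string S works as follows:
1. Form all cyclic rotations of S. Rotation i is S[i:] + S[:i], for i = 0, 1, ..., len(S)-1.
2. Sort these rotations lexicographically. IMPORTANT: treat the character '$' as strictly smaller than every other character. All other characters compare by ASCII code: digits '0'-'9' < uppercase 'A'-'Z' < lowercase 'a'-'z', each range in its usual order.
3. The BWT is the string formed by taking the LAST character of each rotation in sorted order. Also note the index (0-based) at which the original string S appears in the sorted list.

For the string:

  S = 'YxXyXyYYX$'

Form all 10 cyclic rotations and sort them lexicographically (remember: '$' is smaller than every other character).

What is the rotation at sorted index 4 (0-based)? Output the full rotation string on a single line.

All 10 rotations (rotation i = S[i:]+S[:i]):
  rot[0] = YxXyXyYYX$
  rot[1] = xXyXyYYX$Y
  rot[2] = XyXyYYX$Yx
  rot[3] = yXyYYX$YxX
  rot[4] = XyYYX$YxXy
  rot[5] = yYYX$YxXyX
  rot[6] = YYX$YxXyXy
  rot[7] = YX$YxXyXyY
  rot[8] = X$YxXyXyYY
  rot[9] = $YxXyXyYYX
Sorted (with $ < everything):
  sorted[0] = $YxXyXyYYX
  sorted[1] = X$YxXyXyYY
  sorted[2] = XyXyYYX$Yx
  sorted[3] = XyYYX$YxXy
  sorted[4] = YX$YxXyXyY
  sorted[5] = YYX$YxXyXy
  sorted[6] = YxXyXyYYX$
  sorted[7] = xXyXyYYX$Y
  sorted[8] = yXyYYX$YxX
  sorted[9] = yYYX$YxXyX
sorted[4] = YX$YxXyXyY

Answer: YX$YxXyXyY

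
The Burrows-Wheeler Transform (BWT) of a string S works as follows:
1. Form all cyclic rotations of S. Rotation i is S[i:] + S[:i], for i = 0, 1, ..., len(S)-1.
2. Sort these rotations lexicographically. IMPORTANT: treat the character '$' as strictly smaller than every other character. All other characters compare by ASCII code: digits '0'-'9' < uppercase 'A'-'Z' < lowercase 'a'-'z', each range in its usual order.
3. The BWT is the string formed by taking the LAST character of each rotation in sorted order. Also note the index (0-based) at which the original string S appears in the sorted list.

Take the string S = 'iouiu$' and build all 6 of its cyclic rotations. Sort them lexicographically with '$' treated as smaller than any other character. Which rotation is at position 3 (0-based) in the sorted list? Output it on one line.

Answer: ouiu$i

Derivation:
All 6 rotations (rotation i = S[i:]+S[:i]):
  rot[0] = iouiu$
  rot[1] = ouiu$i
  rot[2] = uiu$io
  rot[3] = iu$iou
  rot[4] = u$ioui
  rot[5] = $iouiu
Sorted (with $ < everything):
  sorted[0] = $iouiu
  sorted[1] = iouiu$
  sorted[2] = iu$iou
  sorted[3] = ouiu$i
  sorted[4] = u$ioui
  sorted[5] = uiu$io
sorted[3] = ouiu$i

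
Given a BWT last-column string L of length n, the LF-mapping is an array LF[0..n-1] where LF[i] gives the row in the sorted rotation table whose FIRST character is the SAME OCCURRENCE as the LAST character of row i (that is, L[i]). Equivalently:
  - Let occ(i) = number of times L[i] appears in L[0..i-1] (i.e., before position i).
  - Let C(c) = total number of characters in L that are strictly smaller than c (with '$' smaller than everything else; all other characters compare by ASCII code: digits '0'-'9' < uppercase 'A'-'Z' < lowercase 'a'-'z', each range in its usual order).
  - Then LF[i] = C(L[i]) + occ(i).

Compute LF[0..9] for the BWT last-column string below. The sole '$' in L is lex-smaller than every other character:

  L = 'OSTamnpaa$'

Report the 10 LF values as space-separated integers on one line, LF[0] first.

Answer: 1 2 3 4 7 8 9 5 6 0

Derivation:
Char counts: '$':1, 'O':1, 'S':1, 'T':1, 'a':3, 'm':1, 'n':1, 'p':1
C (first-col start): C('$')=0, C('O')=1, C('S')=2, C('T')=3, C('a')=4, C('m')=7, C('n')=8, C('p')=9
L[0]='O': occ=0, LF[0]=C('O')+0=1+0=1
L[1]='S': occ=0, LF[1]=C('S')+0=2+0=2
L[2]='T': occ=0, LF[2]=C('T')+0=3+0=3
L[3]='a': occ=0, LF[3]=C('a')+0=4+0=4
L[4]='m': occ=0, LF[4]=C('m')+0=7+0=7
L[5]='n': occ=0, LF[5]=C('n')+0=8+0=8
L[6]='p': occ=0, LF[6]=C('p')+0=9+0=9
L[7]='a': occ=1, LF[7]=C('a')+1=4+1=5
L[8]='a': occ=2, LF[8]=C('a')+2=4+2=6
L[9]='$': occ=0, LF[9]=C('$')+0=0+0=0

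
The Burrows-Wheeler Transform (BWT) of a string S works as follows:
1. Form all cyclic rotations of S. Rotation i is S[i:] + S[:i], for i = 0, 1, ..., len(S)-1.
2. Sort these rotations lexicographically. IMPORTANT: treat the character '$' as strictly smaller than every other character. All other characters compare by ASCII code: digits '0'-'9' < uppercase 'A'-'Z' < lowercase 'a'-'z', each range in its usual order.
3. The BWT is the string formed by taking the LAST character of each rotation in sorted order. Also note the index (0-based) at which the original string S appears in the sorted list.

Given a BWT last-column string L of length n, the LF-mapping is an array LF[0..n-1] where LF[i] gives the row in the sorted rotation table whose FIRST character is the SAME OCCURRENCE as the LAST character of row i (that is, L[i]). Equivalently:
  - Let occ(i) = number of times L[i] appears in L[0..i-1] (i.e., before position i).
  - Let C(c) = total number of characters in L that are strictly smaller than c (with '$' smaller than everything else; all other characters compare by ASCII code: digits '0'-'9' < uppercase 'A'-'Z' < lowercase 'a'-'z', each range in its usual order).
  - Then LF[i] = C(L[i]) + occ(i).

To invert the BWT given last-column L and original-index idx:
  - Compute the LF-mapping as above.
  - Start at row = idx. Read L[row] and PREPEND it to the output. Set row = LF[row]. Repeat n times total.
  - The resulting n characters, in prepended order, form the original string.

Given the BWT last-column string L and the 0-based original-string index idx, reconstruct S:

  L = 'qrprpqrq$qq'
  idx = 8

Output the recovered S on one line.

Answer: rppqqqrqrq$

Derivation:
LF mapping: 3 8 1 9 2 4 10 5 0 6 7
Walk LF starting at row 8, prepending L[row]:
  step 1: row=8, L[8]='$', prepend. Next row=LF[8]=0
  step 2: row=0, L[0]='q', prepend. Next row=LF[0]=3
  step 3: row=3, L[3]='r', prepend. Next row=LF[3]=9
  step 4: row=9, L[9]='q', prepend. Next row=LF[9]=6
  step 5: row=6, L[6]='r', prepend. Next row=LF[6]=10
  step 6: row=10, L[10]='q', prepend. Next row=LF[10]=7
  step 7: row=7, L[7]='q', prepend. Next row=LF[7]=5
  step 8: row=5, L[5]='q', prepend. Next row=LF[5]=4
  step 9: row=4, L[4]='p', prepend. Next row=LF[4]=2
  step 10: row=2, L[2]='p', prepend. Next row=LF[2]=1
  step 11: row=1, L[1]='r', prepend. Next row=LF[1]=8
Reversed output: rppqqqrqrq$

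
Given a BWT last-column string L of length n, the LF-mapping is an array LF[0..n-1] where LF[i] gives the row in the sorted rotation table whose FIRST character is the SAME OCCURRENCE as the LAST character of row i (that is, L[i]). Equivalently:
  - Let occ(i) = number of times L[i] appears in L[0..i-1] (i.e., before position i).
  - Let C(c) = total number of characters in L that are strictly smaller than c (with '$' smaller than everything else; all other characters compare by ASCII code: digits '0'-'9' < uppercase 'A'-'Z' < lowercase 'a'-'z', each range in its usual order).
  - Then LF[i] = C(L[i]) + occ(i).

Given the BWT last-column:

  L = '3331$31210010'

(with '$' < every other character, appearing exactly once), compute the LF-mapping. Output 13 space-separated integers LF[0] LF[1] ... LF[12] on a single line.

Answer: 9 10 11 4 0 12 5 8 6 1 2 7 3

Derivation:
Char counts: '$':1, '0':3, '1':4, '2':1, '3':4
C (first-col start): C('$')=0, C('0')=1, C('1')=4, C('2')=8, C('3')=9
L[0]='3': occ=0, LF[0]=C('3')+0=9+0=9
L[1]='3': occ=1, LF[1]=C('3')+1=9+1=10
L[2]='3': occ=2, LF[2]=C('3')+2=9+2=11
L[3]='1': occ=0, LF[3]=C('1')+0=4+0=4
L[4]='$': occ=0, LF[4]=C('$')+0=0+0=0
L[5]='3': occ=3, LF[5]=C('3')+3=9+3=12
L[6]='1': occ=1, LF[6]=C('1')+1=4+1=5
L[7]='2': occ=0, LF[7]=C('2')+0=8+0=8
L[8]='1': occ=2, LF[8]=C('1')+2=4+2=6
L[9]='0': occ=0, LF[9]=C('0')+0=1+0=1
L[10]='0': occ=1, LF[10]=C('0')+1=1+1=2
L[11]='1': occ=3, LF[11]=C('1')+3=4+3=7
L[12]='0': occ=2, LF[12]=C('0')+2=1+2=3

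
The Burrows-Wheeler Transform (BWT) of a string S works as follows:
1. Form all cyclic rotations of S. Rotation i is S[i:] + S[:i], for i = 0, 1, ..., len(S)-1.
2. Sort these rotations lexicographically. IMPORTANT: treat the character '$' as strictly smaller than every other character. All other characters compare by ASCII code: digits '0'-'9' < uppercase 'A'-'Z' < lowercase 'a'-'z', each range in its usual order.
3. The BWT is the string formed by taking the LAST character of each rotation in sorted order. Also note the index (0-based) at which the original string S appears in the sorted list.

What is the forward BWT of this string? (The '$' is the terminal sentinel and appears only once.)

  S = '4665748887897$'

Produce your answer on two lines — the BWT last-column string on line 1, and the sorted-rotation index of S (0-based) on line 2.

All 14 rotations (rotation i = S[i:]+S[:i]):
  rot[0] = 4665748887897$
  rot[1] = 665748887897$4
  rot[2] = 65748887897$46
  rot[3] = 5748887897$466
  rot[4] = 748887897$4665
  rot[5] = 48887897$46657
  rot[6] = 8887897$466574
  rot[7] = 887897$4665748
  rot[8] = 87897$46657488
  rot[9] = 7897$466574888
  rot[10] = 897$4665748887
  rot[11] = 97$46657488878
  rot[12] = 7$466574888789
  rot[13] = $4665748887897
Sorted (with $ < everything):
  sorted[0] = $4665748887897  (last char: '7')
  sorted[1] = 4665748887897$  (last char: '$')
  sorted[2] = 48887897$46657  (last char: '7')
  sorted[3] = 5748887897$466  (last char: '6')
  sorted[4] = 65748887897$46  (last char: '6')
  sorted[5] = 665748887897$4  (last char: '4')
  sorted[6] = 7$466574888789  (last char: '9')
  sorted[7] = 748887897$4665  (last char: '5')
  sorted[8] = 7897$466574888  (last char: '8')
  sorted[9] = 87897$46657488  (last char: '8')
  sorted[10] = 887897$4665748  (last char: '8')
  sorted[11] = 8887897$466574  (last char: '4')
  sorted[12] = 897$4665748887  (last char: '7')
  sorted[13] = 97$46657488878  (last char: '8')
Last column: 7$766495888478
Original string S is at sorted index 1

Answer: 7$766495888478
1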